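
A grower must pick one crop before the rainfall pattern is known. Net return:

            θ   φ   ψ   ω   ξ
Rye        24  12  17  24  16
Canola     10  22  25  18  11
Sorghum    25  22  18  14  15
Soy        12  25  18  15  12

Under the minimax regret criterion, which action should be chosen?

Sorghum

Column bests: θ=25, φ=25, ψ=25, ω=24, ξ=16.
Rye regrets: 1, 13, 8, 0, 0 → max 13
Canola regrets: 15, 3, 0, 6, 5 → max 15
Sorghum regrets: 0, 3, 7, 10, 1 → max 10
Soy regrets: 13, 0, 7, 9, 4 → max 13
Smallest max regret = 10 → Sorghum.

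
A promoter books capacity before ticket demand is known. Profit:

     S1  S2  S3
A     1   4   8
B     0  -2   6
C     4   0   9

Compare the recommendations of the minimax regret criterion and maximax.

minimax regret → A; maximax → C (disagree)

Column bests: S1=4, S2=4, S3=9.
A regrets: 3, 0, 1 → max 3
B regrets: 4, 6, 3 → max 6
C regrets: 0, 4, 0 → max 4
Smallest max regret = 3 → A.
Row maxima: A=8, B=6, C=9
Best best-case = 9 → C.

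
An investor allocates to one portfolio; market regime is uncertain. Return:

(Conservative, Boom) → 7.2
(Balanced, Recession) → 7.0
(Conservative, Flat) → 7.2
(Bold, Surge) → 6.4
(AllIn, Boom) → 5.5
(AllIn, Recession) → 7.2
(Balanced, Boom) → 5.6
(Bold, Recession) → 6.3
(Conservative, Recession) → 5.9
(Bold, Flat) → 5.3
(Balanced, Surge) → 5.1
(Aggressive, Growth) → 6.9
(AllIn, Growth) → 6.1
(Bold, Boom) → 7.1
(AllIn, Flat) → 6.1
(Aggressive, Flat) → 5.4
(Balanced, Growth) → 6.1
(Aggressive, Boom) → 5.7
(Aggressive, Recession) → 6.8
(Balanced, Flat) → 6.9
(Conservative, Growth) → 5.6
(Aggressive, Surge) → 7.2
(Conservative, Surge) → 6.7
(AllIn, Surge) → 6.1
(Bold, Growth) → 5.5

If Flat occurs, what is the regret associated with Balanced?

Best payoff under Flat is 7.2.
Regret = 7.2 − 6.9 = 0.3.

0.3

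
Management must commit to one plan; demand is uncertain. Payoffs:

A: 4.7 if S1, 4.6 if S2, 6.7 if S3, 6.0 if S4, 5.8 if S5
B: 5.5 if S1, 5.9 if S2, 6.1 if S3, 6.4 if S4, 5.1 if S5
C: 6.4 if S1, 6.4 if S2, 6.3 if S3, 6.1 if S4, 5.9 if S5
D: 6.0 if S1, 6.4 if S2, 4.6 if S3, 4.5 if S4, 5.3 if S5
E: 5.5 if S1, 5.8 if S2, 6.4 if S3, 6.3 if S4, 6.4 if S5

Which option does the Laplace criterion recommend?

C

Row averages: A=5.56, B=5.8, C=6.22, D=5.36, E=6.08
Highest average = 6.22 → C.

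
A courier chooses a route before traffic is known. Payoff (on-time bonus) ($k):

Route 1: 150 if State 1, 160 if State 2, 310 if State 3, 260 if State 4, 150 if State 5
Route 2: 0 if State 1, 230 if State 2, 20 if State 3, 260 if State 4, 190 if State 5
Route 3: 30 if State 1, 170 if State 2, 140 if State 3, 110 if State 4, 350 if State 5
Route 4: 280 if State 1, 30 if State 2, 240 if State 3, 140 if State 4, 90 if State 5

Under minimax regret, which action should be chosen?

Route 1

Column bests: State 1=280, State 2=230, State 3=310, State 4=260, State 5=350.
Route 1 regrets: 130, 70, 0, 0, 200 → max 200
Route 2 regrets: 280, 0, 290, 0, 160 → max 290
Route 3 regrets: 250, 60, 170, 150, 0 → max 250
Route 4 regrets: 0, 200, 70, 120, 260 → max 260
Smallest max regret = 200 → Route 1.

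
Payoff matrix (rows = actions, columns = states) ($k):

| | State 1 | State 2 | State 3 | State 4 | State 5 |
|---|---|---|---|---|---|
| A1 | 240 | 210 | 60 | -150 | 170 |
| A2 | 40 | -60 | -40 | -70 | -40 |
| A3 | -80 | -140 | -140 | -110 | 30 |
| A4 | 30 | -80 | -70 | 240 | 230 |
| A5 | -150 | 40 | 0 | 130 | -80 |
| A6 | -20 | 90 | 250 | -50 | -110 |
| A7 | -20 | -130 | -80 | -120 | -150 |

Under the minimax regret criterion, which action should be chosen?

Column bests: State 1=240, State 2=210, State 3=250, State 4=240, State 5=230.
A1 regrets: 0, 0, 190, 390, 60 → max 390
A2 regrets: 200, 270, 290, 310, 270 → max 310
A3 regrets: 320, 350, 390, 350, 200 → max 390
A4 regrets: 210, 290, 320, 0, 0 → max 320
A5 regrets: 390, 170, 250, 110, 310 → max 390
A6 regrets: 260, 120, 0, 290, 340 → max 340
A7 regrets: 260, 340, 330, 360, 380 → max 380
Smallest max regret = 310 → A2.

A2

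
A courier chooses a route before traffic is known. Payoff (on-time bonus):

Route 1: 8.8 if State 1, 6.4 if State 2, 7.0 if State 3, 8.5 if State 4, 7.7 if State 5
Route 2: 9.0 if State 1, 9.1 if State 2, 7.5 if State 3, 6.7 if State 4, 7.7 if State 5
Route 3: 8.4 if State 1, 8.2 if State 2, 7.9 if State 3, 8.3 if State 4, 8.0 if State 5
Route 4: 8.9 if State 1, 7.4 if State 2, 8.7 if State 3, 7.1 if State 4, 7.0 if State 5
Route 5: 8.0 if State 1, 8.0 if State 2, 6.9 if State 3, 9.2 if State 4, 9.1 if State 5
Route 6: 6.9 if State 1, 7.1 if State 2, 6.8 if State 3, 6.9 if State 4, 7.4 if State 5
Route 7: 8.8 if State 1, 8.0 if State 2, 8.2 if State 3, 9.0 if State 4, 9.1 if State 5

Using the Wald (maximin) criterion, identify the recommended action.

Route 7

Row minima: Route 1=6.4, Route 2=6.7, Route 3=7.9, Route 4=7.0, Route 5=6.9, Route 6=6.8, Route 7=8.0
Best worst-case = 8.0 → Route 7.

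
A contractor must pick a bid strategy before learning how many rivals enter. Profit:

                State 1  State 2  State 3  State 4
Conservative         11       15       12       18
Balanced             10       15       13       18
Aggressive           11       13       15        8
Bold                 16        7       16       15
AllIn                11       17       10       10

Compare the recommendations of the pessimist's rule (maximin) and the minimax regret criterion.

Row minima: Conservative=11, Balanced=10, Aggressive=8, Bold=7, AllIn=10
Best worst-case = 11 → Conservative.
Column bests: State 1=16, State 2=17, State 3=16, State 4=18.
Conservative regrets: 5, 2, 4, 0 → max 5
Balanced regrets: 6, 2, 3, 0 → max 6
Aggressive regrets: 5, 4, 1, 10 → max 10
Bold regrets: 0, 10, 0, 3 → max 10
AllIn regrets: 5, 0, 6, 8 → max 8
Smallest max regret = 5 → Conservative.

maximin → Conservative; minimax regret → Conservative (agree)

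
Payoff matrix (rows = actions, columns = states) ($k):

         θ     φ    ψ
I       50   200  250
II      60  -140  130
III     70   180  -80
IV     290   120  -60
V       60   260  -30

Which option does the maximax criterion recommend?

IV

Row maxima: I=250, II=130, III=180, IV=290, V=260
Best best-case = 290 → IV.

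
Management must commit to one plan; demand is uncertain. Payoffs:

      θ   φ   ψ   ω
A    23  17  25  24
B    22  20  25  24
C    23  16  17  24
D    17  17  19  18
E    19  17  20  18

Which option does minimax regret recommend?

B

Column bests: θ=23, φ=20, ψ=25, ω=24.
A regrets: 0, 3, 0, 0 → max 3
B regrets: 1, 0, 0, 0 → max 1
C regrets: 0, 4, 8, 0 → max 8
D regrets: 6, 3, 6, 6 → max 6
E regrets: 4, 3, 5, 6 → max 6
Smallest max regret = 1 → B.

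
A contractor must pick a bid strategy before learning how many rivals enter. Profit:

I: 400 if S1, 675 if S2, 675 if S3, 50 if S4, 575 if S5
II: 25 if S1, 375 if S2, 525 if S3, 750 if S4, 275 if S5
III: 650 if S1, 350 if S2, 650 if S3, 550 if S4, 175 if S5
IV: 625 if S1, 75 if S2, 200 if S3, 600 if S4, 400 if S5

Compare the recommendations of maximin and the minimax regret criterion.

Row minima: I=50, II=25, III=175, IV=75
Best worst-case = 175 → III.
Column bests: S1=650, S2=675, S3=675, S4=750, S5=575.
I regrets: 250, 0, 0, 700, 0 → max 700
II regrets: 625, 300, 150, 0, 300 → max 625
III regrets: 0, 325, 25, 200, 400 → max 400
IV regrets: 25, 600, 475, 150, 175 → max 600
Smallest max regret = 400 → III.

maximin → III; minimax regret → III (agree)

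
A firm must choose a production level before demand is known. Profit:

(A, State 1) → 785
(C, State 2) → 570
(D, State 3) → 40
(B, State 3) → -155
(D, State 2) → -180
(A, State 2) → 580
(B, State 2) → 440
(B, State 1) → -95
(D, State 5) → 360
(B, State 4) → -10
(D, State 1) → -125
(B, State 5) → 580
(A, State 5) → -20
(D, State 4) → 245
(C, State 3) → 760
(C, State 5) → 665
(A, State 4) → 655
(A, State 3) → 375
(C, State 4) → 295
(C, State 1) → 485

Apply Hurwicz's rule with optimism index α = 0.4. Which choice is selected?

C

A: 0.4·785 + 0.6·(-20) = 302
B: 0.4·580 + 0.6·(-155) = 139
C: 0.4·760 + 0.6·295 = 481
D: 0.4·360 + 0.6·(-180) = 36
Highest Hurwicz score = 481 → C.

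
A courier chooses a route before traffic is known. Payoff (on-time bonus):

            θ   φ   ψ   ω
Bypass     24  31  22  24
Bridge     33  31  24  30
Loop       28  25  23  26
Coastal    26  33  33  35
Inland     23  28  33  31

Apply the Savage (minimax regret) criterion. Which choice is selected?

Column bests: θ=33, φ=33, ψ=33, ω=35.
Bypass regrets: 9, 2, 11, 11 → max 11
Bridge regrets: 0, 2, 9, 5 → max 9
Loop regrets: 5, 8, 10, 9 → max 10
Coastal regrets: 7, 0, 0, 0 → max 7
Inland regrets: 10, 5, 0, 4 → max 10
Smallest max regret = 7 → Coastal.

Coastal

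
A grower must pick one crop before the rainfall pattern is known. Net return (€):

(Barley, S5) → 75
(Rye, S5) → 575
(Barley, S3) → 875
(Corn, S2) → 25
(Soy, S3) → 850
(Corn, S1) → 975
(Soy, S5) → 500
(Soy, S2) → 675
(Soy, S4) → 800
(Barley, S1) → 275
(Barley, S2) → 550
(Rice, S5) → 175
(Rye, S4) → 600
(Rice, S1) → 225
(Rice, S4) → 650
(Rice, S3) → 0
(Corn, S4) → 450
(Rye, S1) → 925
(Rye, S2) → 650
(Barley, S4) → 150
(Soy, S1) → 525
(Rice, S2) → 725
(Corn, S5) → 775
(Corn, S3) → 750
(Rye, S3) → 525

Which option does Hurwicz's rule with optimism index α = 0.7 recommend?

Rye

Rice: 0.7·725 + 0.3·0 = 507.5
Corn: 0.7·975 + 0.3·25 = 690
Rye: 0.7·925 + 0.3·525 = 805
Barley: 0.7·875 + 0.3·75 = 635
Soy: 0.7·850 + 0.3·500 = 745
Highest Hurwicz score = 805 → Rye.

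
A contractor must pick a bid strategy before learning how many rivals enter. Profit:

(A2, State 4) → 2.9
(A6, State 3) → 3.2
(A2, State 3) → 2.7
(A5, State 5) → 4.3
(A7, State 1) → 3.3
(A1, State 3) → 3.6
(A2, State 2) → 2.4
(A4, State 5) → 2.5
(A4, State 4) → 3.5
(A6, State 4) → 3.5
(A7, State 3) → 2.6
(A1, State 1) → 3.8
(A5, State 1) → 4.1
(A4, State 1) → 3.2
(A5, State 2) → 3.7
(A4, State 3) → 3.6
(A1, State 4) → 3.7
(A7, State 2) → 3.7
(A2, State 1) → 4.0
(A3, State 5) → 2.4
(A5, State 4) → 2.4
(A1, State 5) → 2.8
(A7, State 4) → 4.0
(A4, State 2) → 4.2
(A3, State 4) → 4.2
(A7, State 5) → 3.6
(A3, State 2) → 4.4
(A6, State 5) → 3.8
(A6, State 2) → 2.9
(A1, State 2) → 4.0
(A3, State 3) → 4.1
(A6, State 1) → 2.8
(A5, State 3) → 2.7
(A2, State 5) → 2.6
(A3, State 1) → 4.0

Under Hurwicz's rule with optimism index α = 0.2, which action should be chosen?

A1

A1: 0.2·4.0 + 0.8·2.8 = 3.04
A2: 0.2·4.0 + 0.8·2.4 = 2.72
A3: 0.2·4.4 + 0.8·2.4 = 2.8
A4: 0.2·4.2 + 0.8·2.5 = 2.84
A5: 0.2·4.3 + 0.8·2.4 = 2.78
A6: 0.2·3.8 + 0.8·2.8 = 3
A7: 0.2·4.0 + 0.8·2.6 = 2.88
Highest Hurwicz score = 3.04 → A1.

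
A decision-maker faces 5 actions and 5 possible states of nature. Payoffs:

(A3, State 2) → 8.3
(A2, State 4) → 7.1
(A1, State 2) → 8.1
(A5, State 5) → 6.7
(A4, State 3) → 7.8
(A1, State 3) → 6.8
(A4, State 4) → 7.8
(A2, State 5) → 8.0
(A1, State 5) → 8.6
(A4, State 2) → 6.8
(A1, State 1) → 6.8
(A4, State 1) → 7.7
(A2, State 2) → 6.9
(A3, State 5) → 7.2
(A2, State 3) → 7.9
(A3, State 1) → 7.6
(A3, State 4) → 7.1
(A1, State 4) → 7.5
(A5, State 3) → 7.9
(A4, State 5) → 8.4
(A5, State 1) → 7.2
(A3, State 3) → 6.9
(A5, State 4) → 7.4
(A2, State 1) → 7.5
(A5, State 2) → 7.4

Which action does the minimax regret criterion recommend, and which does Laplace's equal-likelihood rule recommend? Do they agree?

minimax regret → A1; laplace → A4 (disagree)

Column bests: State 1=7.7, State 2=8.3, State 3=7.9, State 4=7.8, State 5=8.6.
A1 regrets: 0.9, 0.2, 1.1, 0.3, 0.0 → max 1.1
A2 regrets: 0.2, 1.4, 0.0, 0.7, 0.6 → max 1.4
A3 regrets: 0.1, 0.0, 1.0, 0.7, 1.4 → max 1.4
A4 regrets: 0.0, 1.5, 0.1, 0.0, 0.2 → max 1.5
A5 regrets: 0.5, 0.9, 0.0, 0.4, 1.9 → max 1.9
Smallest max regret = 1.1 → A1.
Row averages: A1=7.56, A2=7.48, A3=7.42, A4=7.7, A5=7.32
Highest average = 7.7 → A4.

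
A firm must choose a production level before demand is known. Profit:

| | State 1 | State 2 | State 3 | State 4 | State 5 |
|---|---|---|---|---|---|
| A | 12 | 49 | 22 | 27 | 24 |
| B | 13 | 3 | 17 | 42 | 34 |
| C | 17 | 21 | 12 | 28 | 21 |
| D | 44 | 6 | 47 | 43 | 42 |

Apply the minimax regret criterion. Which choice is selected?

Column bests: State 1=44, State 2=49, State 3=47, State 4=43, State 5=42.
A regrets: 32, 0, 25, 16, 18 → max 32
B regrets: 31, 46, 30, 1, 8 → max 46
C regrets: 27, 28, 35, 15, 21 → max 35
D regrets: 0, 43, 0, 0, 0 → max 43
Smallest max regret = 32 → A.

A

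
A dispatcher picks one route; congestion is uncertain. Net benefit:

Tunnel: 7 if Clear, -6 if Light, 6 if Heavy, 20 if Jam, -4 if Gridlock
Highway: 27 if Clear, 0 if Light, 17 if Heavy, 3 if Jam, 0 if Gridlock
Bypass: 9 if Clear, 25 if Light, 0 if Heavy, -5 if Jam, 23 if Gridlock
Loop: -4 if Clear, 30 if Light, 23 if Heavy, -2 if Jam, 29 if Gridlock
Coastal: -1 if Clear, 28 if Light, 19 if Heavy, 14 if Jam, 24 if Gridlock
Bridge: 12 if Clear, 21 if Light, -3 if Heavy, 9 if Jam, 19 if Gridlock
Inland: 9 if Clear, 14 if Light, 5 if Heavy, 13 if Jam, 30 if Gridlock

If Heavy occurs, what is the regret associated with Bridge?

Best payoff under Heavy is 23.
Regret = 23 − (-3) = 26.

26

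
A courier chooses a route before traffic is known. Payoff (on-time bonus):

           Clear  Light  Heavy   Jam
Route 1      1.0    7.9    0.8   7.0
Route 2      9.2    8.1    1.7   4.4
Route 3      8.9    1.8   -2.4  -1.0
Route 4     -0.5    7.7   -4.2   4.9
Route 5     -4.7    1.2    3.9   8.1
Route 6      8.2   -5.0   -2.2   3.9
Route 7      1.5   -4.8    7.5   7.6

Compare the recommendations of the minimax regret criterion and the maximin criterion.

Column bests: Clear=9.2, Light=8.1, Heavy=7.5, Jam=8.1.
Route 1 regrets: 8.2, 0.2, 6.7, 1.1 → max 8.2
Route 2 regrets: 0.0, 0.0, 5.8, 3.7 → max 5.8
Route 3 regrets: 0.3, 6.3, 9.9, 9.1 → max 9.9
Route 4 regrets: 9.7, 0.4, 11.7, 3.2 → max 11.7
Route 5 regrets: 13.9, 6.9, 3.6, 0.0 → max 13.9
Route 6 regrets: 1.0, 13.1, 9.7, 4.2 → max 13.1
Route 7 regrets: 7.7, 12.9, 0.0, 0.5 → max 12.9
Smallest max regret = 5.8 → Route 2.
Row minima: Route 1=0.8, Route 2=1.7, Route 3=-2.4, Route 4=-4.2, Route 5=-4.7, Route 6=-5.0, Route 7=-4.8
Best worst-case = 1.7 → Route 2.

minimax regret → Route 2; maximin → Route 2 (agree)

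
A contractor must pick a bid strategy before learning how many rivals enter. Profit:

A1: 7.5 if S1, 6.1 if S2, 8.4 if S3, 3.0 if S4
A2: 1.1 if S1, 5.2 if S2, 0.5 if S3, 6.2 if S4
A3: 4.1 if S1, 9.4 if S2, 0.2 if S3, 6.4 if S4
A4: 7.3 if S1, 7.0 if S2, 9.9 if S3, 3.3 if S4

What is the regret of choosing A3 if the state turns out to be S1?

Best payoff under S1 is 7.5.
Regret = 7.5 − 4.1 = 3.4.

3.4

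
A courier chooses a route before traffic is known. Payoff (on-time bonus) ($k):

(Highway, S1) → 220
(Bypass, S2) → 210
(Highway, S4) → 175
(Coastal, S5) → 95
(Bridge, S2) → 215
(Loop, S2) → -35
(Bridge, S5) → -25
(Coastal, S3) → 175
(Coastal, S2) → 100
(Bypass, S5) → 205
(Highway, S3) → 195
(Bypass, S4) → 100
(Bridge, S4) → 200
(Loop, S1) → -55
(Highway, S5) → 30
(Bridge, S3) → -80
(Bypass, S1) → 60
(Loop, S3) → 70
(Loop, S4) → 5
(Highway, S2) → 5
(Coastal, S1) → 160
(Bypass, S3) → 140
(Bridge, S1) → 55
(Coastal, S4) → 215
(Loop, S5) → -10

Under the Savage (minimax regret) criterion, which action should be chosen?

Coastal

Column bests: S1=220, S2=215, S3=195, S4=215, S5=205.
Coastal regrets: 60, 115, 20, 0, 110 → max 115
Bypass regrets: 160, 5, 55, 115, 0 → max 160
Loop regrets: 275, 250, 125, 210, 215 → max 275
Highway regrets: 0, 210, 0, 40, 175 → max 210
Bridge regrets: 165, 0, 275, 15, 230 → max 275
Smallest max regret = 115 → Coastal.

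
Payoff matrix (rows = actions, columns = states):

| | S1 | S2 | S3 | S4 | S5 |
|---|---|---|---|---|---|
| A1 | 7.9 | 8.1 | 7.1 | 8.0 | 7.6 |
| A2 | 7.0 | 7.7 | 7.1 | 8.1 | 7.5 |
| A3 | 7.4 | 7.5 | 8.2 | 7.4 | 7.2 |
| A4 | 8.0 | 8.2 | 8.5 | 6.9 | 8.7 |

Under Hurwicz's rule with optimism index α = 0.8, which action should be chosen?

A4

A1: 0.8·8.1 + 0.2·7.1 = 7.9
A2: 0.8·8.1 + 0.2·7.0 = 7.88
A3: 0.8·8.2 + 0.2·7.2 = 8
A4: 0.8·8.7 + 0.2·6.9 = 8.34
Highest Hurwicz score = 8.34 → A4.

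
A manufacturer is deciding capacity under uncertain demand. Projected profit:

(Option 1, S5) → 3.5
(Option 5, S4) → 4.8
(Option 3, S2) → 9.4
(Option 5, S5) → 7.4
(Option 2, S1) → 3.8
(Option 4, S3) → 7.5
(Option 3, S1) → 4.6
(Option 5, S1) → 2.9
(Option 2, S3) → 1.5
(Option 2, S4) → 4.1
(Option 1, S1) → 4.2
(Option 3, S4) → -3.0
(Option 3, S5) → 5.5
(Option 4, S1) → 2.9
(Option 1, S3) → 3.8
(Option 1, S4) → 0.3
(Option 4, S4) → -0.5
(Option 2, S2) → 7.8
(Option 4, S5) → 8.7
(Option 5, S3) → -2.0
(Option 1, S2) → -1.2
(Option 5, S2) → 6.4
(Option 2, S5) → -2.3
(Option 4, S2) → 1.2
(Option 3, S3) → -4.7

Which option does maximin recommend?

Option 4

Row minima: Option 1=-1.2, Option 2=-2.3, Option 3=-4.7, Option 4=-0.5, Option 5=-2.0
Best worst-case = -0.5 → Option 4.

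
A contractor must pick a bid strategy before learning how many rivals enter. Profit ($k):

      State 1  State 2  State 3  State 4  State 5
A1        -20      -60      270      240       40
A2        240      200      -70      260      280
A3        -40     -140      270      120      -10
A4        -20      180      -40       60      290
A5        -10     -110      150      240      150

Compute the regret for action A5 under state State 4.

20

Best payoff under State 4 is 260.
Regret = 260 − 240 = 20.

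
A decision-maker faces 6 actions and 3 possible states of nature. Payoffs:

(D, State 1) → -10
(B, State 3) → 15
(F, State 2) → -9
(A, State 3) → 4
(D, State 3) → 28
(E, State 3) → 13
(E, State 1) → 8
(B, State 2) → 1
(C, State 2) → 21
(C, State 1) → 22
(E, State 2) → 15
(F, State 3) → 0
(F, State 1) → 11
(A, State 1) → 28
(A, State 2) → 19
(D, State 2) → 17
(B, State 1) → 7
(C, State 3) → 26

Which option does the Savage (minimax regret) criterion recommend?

C

Column bests: State 1=28, State 2=21, State 3=28.
A regrets: 0, 2, 24 → max 24
B regrets: 21, 20, 13 → max 21
C regrets: 6, 0, 2 → max 6
D regrets: 38, 4, 0 → max 38
E regrets: 20, 6, 15 → max 20
F regrets: 17, 30, 28 → max 30
Smallest max regret = 6 → C.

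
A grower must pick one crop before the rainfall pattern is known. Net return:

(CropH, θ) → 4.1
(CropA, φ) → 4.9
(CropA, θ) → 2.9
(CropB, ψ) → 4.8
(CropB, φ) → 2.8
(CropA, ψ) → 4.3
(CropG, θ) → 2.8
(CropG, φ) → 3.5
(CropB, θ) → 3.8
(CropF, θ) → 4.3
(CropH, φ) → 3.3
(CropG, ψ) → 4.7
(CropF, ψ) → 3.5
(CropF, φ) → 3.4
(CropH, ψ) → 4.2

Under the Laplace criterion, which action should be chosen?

CropA

Row averages: CropH=58/15, CropA=121/30, CropG=11/3, CropF=56/15, CropB=3.8
Highest average = 121/30 → CropA.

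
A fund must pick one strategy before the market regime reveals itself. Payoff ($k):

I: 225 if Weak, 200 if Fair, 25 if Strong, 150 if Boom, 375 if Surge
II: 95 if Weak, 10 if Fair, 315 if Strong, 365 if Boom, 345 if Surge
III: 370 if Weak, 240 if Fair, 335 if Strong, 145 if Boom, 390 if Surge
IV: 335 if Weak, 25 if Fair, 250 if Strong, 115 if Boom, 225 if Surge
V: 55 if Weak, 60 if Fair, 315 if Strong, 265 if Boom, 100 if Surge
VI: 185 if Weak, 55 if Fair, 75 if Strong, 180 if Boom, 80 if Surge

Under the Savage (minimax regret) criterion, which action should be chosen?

Column bests: Weak=370, Fair=240, Strong=335, Boom=365, Surge=390.
I regrets: 145, 40, 310, 215, 15 → max 310
II regrets: 275, 230, 20, 0, 45 → max 275
III regrets: 0, 0, 0, 220, 0 → max 220
IV regrets: 35, 215, 85, 250, 165 → max 250
V regrets: 315, 180, 20, 100, 290 → max 315
VI regrets: 185, 185, 260, 185, 310 → max 310
Smallest max regret = 220 → III.

III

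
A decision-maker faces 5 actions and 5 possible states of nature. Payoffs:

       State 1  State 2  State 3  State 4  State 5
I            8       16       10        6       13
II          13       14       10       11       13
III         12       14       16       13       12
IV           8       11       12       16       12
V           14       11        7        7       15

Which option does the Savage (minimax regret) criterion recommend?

III

Column bests: State 1=14, State 2=16, State 3=16, State 4=16, State 5=15.
I regrets: 6, 0, 6, 10, 2 → max 10
II regrets: 1, 2, 6, 5, 2 → max 6
III regrets: 2, 2, 0, 3, 3 → max 3
IV regrets: 6, 5, 4, 0, 3 → max 6
V regrets: 0, 5, 9, 9, 0 → max 9
Smallest max regret = 3 → III.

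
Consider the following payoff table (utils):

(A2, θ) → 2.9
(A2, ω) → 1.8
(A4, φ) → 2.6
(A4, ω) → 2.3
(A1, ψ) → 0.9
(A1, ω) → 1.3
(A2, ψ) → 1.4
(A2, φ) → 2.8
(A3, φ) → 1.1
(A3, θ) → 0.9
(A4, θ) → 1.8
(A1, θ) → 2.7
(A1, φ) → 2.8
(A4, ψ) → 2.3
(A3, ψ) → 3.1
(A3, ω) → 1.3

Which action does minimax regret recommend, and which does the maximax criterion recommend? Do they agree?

minimax regret → A4; maximax → A3 (disagree)

Column bests: θ=2.9, φ=2.8, ψ=3.1, ω=2.3.
A1 regrets: 0.2, 0.0, 2.2, 1.0 → max 2.2
A2 regrets: 0.0, 0.0, 1.7, 0.5 → max 1.7
A3 regrets: 2.0, 1.7, 0.0, 1.0 → max 2.0
A4 regrets: 1.1, 0.2, 0.8, 0.0 → max 1.1
Smallest max regret = 1.1 → A4.
Row maxima: A1=2.8, A2=2.9, A3=3.1, A4=2.6
Best best-case = 3.1 → A3.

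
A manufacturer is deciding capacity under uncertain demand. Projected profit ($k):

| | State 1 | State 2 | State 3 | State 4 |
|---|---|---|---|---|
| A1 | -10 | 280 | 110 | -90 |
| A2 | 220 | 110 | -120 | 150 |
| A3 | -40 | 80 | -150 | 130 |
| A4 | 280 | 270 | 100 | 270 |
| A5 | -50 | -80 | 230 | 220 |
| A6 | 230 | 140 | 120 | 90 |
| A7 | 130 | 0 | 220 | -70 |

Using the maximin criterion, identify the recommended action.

A4

Row minima: A1=-90, A2=-120, A3=-150, A4=100, A5=-80, A6=90, A7=-70
Best worst-case = 100 → A4.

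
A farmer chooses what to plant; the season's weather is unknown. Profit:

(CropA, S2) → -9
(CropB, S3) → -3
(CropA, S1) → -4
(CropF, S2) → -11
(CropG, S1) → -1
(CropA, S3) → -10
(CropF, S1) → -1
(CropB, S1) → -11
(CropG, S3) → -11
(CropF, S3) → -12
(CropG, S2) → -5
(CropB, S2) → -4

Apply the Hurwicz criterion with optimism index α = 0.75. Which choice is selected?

CropG

CropA: 0.75·(-4) + 0.25·(-10) = -5.5
CropF: 0.75·(-1) + 0.25·(-12) = -3.75
CropB: 0.75·(-3) + 0.25·(-11) = -5
CropG: 0.75·(-1) + 0.25·(-11) = -3.5
Highest Hurwicz score = -3.5 → CropG.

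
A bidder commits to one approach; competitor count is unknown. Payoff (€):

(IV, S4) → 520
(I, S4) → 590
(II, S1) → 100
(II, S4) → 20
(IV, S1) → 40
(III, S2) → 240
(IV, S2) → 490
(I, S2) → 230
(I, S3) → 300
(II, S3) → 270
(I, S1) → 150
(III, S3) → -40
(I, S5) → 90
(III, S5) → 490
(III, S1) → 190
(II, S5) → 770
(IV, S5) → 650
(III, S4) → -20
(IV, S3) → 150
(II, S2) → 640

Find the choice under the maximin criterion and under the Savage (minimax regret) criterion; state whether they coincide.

Row minima: I=90, II=20, III=-40, IV=40
Best worst-case = 90 → I.
Column bests: S1=190, S2=640, S3=300, S4=590, S5=770.
I regrets: 40, 410, 0, 0, 680 → max 680
II regrets: 90, 0, 30, 570, 0 → max 570
III regrets: 0, 400, 340, 610, 280 → max 610
IV regrets: 150, 150, 150, 70, 120 → max 150
Smallest max regret = 150 → IV.

maximin → I; minimax regret → IV (disagree)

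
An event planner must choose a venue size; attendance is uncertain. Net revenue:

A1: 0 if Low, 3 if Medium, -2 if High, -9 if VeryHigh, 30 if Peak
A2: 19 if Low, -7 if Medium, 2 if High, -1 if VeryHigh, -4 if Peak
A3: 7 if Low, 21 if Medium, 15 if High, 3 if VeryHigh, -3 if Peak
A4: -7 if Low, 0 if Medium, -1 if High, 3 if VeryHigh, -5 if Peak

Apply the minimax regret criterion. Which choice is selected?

A1

Column bests: Low=19, Medium=21, High=15, VeryHigh=3, Peak=30.
A1 regrets: 19, 18, 17, 12, 0 → max 19
A2 regrets: 0, 28, 13, 4, 34 → max 34
A3 regrets: 12, 0, 0, 0, 33 → max 33
A4 regrets: 26, 21, 16, 0, 35 → max 35
Smallest max regret = 19 → A1.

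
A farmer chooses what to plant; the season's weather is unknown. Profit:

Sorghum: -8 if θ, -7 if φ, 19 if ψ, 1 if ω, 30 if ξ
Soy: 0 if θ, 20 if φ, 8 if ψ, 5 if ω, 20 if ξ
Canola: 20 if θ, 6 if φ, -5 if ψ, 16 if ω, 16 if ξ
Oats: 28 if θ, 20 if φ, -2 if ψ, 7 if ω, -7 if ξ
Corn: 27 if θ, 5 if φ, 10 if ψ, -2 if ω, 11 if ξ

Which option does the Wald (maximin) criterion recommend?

Row minima: Sorghum=-8, Soy=0, Canola=-5, Oats=-7, Corn=-2
Best worst-case = 0 → Soy.

Soy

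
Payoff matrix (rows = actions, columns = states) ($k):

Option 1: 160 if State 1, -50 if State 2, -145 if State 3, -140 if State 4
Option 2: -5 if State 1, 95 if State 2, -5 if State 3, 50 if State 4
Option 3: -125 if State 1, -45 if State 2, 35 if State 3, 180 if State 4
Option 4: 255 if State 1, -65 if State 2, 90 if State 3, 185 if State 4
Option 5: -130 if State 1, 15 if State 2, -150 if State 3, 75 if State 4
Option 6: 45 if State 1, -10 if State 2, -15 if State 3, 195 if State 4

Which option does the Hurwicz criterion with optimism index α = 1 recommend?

Option 1: 1·160 + 0·(-145) = 160
Option 2: 1·95 + 0·(-5) = 95
Option 3: 1·180 + 0·(-125) = 180
Option 4: 1·255 + 0·(-65) = 255
Option 5: 1·75 + 0·(-150) = 75
Option 6: 1·195 + 0·(-15) = 195
Highest Hurwicz score = 255 → Option 4.

Option 4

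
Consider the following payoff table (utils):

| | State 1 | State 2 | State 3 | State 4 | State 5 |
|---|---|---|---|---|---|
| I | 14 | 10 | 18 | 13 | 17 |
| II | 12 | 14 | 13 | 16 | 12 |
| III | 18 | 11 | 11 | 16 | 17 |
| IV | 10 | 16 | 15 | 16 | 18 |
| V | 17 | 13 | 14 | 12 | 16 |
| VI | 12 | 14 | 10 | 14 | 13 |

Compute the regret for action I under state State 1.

Best payoff under State 1 is 18.
Regret = 18 − 14 = 4.

4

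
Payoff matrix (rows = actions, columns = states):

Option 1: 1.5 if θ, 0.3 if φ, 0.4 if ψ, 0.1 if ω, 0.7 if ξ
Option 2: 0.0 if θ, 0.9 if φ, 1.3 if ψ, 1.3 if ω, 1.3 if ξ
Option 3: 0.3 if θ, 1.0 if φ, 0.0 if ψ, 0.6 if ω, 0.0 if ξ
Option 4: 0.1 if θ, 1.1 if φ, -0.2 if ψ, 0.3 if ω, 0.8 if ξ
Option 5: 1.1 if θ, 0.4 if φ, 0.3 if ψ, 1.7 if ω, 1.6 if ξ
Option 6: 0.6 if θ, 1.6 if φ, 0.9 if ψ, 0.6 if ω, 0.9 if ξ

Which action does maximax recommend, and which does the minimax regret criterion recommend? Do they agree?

maximax → Option 5; minimax regret → Option 6 (disagree)

Row maxima: Option 1=1.5, Option 2=1.3, Option 3=1.0, Option 4=1.1, Option 5=1.7, Option 6=1.6
Best best-case = 1.7 → Option 5.
Column bests: θ=1.5, φ=1.6, ψ=1.3, ω=1.7, ξ=1.6.
Option 1 regrets: 0.0, 1.3, 0.9, 1.6, 0.9 → max 1.6
Option 2 regrets: 1.5, 0.7, 0.0, 0.4, 0.3 → max 1.5
Option 3 regrets: 1.2, 0.6, 1.3, 1.1, 1.6 → max 1.6
Option 4 regrets: 1.4, 0.5, 1.5, 1.4, 0.8 → max 1.5
Option 5 regrets: 0.4, 1.2, 1.0, 0.0, 0.0 → max 1.2
Option 6 regrets: 0.9, 0.0, 0.4, 1.1, 0.7 → max 1.1
Smallest max regret = 1.1 → Option 6.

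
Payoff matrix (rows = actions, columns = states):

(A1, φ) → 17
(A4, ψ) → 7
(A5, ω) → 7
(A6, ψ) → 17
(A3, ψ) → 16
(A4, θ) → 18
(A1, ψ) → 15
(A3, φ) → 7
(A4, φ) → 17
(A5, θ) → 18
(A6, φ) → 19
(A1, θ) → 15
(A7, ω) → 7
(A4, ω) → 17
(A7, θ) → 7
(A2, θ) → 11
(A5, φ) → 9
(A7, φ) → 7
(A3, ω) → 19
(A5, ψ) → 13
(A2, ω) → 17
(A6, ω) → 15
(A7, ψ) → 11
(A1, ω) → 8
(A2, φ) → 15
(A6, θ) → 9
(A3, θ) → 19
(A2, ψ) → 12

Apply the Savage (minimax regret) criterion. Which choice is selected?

Column bests: θ=19, φ=19, ψ=17, ω=19.
A1 regrets: 4, 2, 2, 11 → max 11
A2 regrets: 8, 4, 5, 2 → max 8
A3 regrets: 0, 12, 1, 0 → max 12
A4 regrets: 1, 2, 10, 2 → max 10
A5 regrets: 1, 10, 4, 12 → max 12
A6 regrets: 10, 0, 0, 4 → max 10
A7 regrets: 12, 12, 6, 12 → max 12
Smallest max regret = 8 → A2.

A2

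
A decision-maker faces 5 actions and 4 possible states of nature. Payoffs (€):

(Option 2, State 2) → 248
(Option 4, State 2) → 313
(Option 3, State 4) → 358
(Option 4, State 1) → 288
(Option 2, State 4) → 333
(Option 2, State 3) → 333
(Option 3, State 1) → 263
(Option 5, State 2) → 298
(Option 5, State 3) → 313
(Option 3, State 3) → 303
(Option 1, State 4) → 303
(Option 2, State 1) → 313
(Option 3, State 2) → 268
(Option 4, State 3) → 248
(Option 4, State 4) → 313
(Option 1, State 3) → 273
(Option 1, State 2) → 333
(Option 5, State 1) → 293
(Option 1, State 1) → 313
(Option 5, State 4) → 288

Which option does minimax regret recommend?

Option 1

Column bests: State 1=313, State 2=333, State 3=333, State 4=358.
Option 1 regrets: 0, 0, 60, 55 → max 60
Option 2 regrets: 0, 85, 0, 25 → max 85
Option 3 regrets: 50, 65, 30, 0 → max 65
Option 4 regrets: 25, 20, 85, 45 → max 85
Option 5 regrets: 20, 35, 20, 70 → max 70
Smallest max regret = 60 → Option 1.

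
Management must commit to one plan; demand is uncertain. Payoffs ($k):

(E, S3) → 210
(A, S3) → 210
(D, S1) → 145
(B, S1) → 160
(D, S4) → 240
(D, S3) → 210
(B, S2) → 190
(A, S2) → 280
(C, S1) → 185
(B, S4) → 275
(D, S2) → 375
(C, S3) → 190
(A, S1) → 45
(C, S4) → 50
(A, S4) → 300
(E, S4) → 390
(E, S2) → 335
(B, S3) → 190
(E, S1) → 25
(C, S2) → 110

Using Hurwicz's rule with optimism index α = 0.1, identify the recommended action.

B

A: 0.1·300 + 0.9·45 = 70.5
B: 0.1·275 + 0.9·160 = 171.5
C: 0.1·190 + 0.9·50 = 64
D: 0.1·375 + 0.9·145 = 168
E: 0.1·390 + 0.9·25 = 61.5
Highest Hurwicz score = 171.5 → B.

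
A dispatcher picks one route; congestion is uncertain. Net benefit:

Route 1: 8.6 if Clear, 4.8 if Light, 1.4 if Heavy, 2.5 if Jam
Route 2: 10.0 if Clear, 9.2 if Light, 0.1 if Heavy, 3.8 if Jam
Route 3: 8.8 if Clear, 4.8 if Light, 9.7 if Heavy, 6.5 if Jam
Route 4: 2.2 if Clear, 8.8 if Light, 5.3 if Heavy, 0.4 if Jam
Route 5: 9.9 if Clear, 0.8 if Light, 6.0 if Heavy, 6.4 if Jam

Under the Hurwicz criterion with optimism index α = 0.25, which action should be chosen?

Route 1: 0.25·8.6 + 0.75·1.4 = 3.2
Route 2: 0.25·10.0 + 0.75·0.1 = 2.575
Route 3: 0.25·9.7 + 0.75·4.8 = 6.025
Route 4: 0.25·8.8 + 0.75·0.4 = 2.5
Route 5: 0.25·9.9 + 0.75·0.8 = 3.075
Highest Hurwicz score = 6.025 → Route 3.

Route 3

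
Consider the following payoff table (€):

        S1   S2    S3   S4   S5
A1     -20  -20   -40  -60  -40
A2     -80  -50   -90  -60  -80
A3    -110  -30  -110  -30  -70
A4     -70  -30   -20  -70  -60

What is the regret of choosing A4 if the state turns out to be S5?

Best payoff under S5 is -40.
Regret = -40 − (-60) = 20.

20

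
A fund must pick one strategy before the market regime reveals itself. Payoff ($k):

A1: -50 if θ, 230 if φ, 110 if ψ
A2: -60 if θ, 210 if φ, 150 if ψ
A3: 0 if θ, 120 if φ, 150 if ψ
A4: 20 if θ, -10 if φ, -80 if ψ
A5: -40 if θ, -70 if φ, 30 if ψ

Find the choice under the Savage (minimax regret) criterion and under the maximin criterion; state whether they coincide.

Column bests: θ=20, φ=230, ψ=150.
A1 regrets: 70, 0, 40 → max 70
A2 regrets: 80, 20, 0 → max 80
A3 regrets: 20, 110, 0 → max 110
A4 regrets: 0, 240, 230 → max 240
A5 regrets: 60, 300, 120 → max 300
Smallest max regret = 70 → A1.
Row minima: A1=-50, A2=-60, A3=0, A4=-80, A5=-70
Best worst-case = 0 → A3.

minimax regret → A1; maximin → A3 (disagree)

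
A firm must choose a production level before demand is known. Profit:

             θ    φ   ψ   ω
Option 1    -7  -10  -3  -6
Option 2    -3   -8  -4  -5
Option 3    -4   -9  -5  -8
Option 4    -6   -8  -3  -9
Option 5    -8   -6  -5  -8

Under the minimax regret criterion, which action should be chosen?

Option 2

Column bests: θ=-3, φ=-6, ψ=-3, ω=-5.
Option 1 regrets: 4, 4, 0, 1 → max 4
Option 2 regrets: 0, 2, 1, 0 → max 2
Option 3 regrets: 1, 3, 2, 3 → max 3
Option 4 regrets: 3, 2, 0, 4 → max 4
Option 5 regrets: 5, 0, 2, 3 → max 5
Smallest max regret = 2 → Option 2.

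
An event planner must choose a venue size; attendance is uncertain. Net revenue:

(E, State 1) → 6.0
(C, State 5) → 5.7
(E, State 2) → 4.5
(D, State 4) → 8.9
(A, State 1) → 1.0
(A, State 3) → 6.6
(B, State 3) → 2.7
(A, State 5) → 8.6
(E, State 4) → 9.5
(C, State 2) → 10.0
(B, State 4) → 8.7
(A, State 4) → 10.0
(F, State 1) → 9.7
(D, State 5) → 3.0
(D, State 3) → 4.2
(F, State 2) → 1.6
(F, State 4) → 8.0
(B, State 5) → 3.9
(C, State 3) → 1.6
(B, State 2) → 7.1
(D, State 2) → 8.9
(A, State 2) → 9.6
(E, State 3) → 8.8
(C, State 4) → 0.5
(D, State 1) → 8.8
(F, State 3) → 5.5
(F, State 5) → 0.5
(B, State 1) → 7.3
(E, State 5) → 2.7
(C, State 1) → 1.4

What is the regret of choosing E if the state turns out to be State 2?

5.5

Best payoff under State 2 is 10.0.
Regret = 10.0 − 4.5 = 5.5.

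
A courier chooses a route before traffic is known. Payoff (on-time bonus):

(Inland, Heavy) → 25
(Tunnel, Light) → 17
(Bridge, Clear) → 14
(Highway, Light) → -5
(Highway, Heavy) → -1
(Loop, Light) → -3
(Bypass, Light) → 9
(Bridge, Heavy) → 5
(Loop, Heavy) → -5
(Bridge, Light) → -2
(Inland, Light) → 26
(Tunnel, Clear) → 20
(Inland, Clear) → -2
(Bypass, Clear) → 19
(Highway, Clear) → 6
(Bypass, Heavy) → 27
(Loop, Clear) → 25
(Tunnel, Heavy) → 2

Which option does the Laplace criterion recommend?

Bypass

Row averages: Bridge=17/3, Loop=17/3, Bypass=55/3, Tunnel=13, Highway=0, Inland=49/3
Highest average = 55/3 → Bypass.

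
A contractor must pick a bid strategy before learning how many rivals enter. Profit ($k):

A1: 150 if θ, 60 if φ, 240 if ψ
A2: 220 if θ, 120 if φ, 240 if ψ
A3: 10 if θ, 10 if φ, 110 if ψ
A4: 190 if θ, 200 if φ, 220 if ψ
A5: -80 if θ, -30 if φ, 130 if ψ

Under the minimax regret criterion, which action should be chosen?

A4

Column bests: θ=220, φ=200, ψ=240.
A1 regrets: 70, 140, 0 → max 140
A2 regrets: 0, 80, 0 → max 80
A3 regrets: 210, 190, 130 → max 210
A4 regrets: 30, 0, 20 → max 30
A5 regrets: 300, 230, 110 → max 300
Smallest max regret = 30 → A4.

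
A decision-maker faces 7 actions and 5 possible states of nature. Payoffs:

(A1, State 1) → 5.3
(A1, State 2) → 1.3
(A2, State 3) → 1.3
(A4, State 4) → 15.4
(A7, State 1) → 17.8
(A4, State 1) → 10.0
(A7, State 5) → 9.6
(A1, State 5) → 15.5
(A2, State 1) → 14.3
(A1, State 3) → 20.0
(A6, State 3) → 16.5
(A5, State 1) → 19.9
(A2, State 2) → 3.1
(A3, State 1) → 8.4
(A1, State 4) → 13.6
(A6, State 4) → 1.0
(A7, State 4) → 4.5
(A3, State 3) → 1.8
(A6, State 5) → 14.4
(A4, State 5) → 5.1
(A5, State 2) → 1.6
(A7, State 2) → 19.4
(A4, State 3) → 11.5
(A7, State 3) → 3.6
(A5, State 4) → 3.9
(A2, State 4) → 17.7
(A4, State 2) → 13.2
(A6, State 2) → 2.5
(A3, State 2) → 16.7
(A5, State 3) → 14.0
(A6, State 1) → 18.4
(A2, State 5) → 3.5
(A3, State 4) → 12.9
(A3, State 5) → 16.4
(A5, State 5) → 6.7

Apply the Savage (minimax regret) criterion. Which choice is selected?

A4

Column bests: State 1=19.9, State 2=19.4, State 3=20.0, State 4=17.7, State 5=16.4.
A1 regrets: 14.6, 18.1, 0.0, 4.1, 0.9 → max 18.1
A2 regrets: 5.6, 16.3, 18.7, 0.0, 12.9 → max 18.7
A3 regrets: 11.5, 2.7, 18.2, 4.8, 0.0 → max 18.2
A4 regrets: 9.9, 6.2, 8.5, 2.3, 11.3 → max 11.3
A5 regrets: 0.0, 17.8, 6.0, 13.8, 9.7 → max 17.8
A6 regrets: 1.5, 16.9, 3.5, 16.7, 2.0 → max 16.9
A7 regrets: 2.1, 0.0, 16.4, 13.2, 6.8 → max 16.4
Smallest max regret = 11.3 → A4.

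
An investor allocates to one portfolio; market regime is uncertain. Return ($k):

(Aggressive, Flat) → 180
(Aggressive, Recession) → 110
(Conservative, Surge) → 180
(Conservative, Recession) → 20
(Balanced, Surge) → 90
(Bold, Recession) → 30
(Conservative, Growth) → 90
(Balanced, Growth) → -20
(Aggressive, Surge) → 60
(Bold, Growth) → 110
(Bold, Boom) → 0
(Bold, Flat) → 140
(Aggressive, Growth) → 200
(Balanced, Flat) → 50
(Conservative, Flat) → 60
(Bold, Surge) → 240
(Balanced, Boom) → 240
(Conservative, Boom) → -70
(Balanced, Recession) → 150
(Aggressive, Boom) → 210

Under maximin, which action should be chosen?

Row minima: Conservative=-70, Balanced=-20, Aggressive=60, Bold=0
Best worst-case = 60 → Aggressive.

Aggressive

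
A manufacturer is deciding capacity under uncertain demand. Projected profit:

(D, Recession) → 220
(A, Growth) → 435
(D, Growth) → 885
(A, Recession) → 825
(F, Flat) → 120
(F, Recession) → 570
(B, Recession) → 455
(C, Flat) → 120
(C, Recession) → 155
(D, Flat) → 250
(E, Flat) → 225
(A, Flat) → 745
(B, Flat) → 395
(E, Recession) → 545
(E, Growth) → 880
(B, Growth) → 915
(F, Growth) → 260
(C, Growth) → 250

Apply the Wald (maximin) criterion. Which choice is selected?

Row minima: A=435, B=395, C=120, D=220, E=225, F=120
Best worst-case = 435 → A.

A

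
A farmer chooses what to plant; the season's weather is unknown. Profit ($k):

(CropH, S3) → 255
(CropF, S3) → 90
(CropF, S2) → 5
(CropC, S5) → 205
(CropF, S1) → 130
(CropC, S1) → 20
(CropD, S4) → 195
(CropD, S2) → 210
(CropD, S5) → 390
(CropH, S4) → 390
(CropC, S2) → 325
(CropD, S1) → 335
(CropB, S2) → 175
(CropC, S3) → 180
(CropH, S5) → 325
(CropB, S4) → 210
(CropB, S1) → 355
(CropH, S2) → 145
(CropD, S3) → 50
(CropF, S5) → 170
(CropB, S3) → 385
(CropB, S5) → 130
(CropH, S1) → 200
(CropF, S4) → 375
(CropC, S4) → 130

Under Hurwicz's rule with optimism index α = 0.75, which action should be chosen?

CropH

CropH: 0.75·390 + 0.25·145 = 328.75
CropF: 0.75·375 + 0.25·5 = 282.5
CropD: 0.75·390 + 0.25·50 = 305
CropC: 0.75·325 + 0.25·20 = 248.75
CropB: 0.75·385 + 0.25·130 = 321.25
Highest Hurwicz score = 328.75 → CropH.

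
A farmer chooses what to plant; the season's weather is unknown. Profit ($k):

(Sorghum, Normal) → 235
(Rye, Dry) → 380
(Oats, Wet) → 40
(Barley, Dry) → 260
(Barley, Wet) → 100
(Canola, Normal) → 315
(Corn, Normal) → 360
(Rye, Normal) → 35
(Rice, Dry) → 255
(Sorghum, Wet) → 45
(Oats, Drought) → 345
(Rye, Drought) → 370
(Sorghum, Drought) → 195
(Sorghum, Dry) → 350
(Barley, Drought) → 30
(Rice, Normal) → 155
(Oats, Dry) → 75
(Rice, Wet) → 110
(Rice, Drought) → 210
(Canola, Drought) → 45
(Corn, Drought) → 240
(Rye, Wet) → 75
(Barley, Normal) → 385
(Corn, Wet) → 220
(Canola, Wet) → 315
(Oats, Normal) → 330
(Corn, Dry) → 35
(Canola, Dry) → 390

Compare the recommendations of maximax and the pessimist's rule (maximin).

maximax → Canola; maximin → Rice (disagree)

Row maxima: Barley=385, Rye=380, Rice=255, Canola=390, Oats=345, Corn=360, Sorghum=350
Best best-case = 390 → Canola.
Row minima: Barley=30, Rye=35, Rice=110, Canola=45, Oats=40, Corn=35, Sorghum=45
Best worst-case = 110 → Rice.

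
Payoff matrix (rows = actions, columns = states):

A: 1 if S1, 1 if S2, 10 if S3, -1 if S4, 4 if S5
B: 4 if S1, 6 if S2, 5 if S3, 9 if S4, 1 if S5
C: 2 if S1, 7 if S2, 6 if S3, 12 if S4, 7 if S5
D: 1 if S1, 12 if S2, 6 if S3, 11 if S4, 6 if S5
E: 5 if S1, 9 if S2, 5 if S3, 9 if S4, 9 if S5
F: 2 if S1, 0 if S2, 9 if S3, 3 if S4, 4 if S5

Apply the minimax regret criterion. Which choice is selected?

Column bests: S1=5, S2=12, S3=10, S4=12, S5=9.
A regrets: 4, 11, 0, 13, 5 → max 13
B regrets: 1, 6, 5, 3, 8 → max 8
C regrets: 3, 5, 4, 0, 2 → max 5
D regrets: 4, 0, 4, 1, 3 → max 4
E regrets: 0, 3, 5, 3, 0 → max 5
F regrets: 3, 12, 1, 9, 5 → max 12
Smallest max regret = 4 → D.

D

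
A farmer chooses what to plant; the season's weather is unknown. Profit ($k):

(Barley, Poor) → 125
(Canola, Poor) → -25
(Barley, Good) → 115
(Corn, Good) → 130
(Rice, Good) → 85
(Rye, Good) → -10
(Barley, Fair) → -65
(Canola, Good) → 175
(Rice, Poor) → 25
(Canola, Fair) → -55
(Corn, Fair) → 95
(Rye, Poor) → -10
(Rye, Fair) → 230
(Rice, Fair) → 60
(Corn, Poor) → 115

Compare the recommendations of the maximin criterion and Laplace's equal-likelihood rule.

maximin → Corn; laplace → Corn (agree)

Row minima: Canola=-55, Corn=95, Rice=25, Barley=-65, Rye=-10
Best worst-case = 95 → Corn.
Row averages: Canola=95/3, Corn=340/3, Rice=170/3, Barley=175/3, Rye=70
Highest average = 340/3 → Corn.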